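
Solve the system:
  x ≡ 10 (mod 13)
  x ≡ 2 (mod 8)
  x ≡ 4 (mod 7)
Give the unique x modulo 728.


Moduli 13, 8, 7 are pairwise coprime; by CRT there is a unique solution modulo M = 13 · 8 · 7 = 728.
Solve pairwise, accumulating the modulus:
  Start with x ≡ 10 (mod 13).
  Combine with x ≡ 2 (mod 8): since gcd(13, 8) = 1, we get a unique residue mod 104.
    Write x = 10 + 13·t and substitute into x ≡ 2 (mod 8): 13·t ≡ 2 − 10 = -8 (mod 8).
    Reduce coefficients mod 8: 5·t ≡ 0 (mod 8).
    The inverse of 5 mod 8 is 5 (since 5·5 = 25 = 3·8 + 1), so t ≡ 5·0 = 0 ≡ 0 (mod 8).
    Then x = 10 + 13·0 = 10, valid modulo lcm(13, 8) = 104: x ≡ 10 (mod 104).
  Combine with x ≡ 4 (mod 7): since gcd(104, 7) = 1, we get a unique residue mod 728.
    Write x = 10 + 104·t and substitute into x ≡ 4 (mod 7): 104·t ≡ 4 − 10 = -6 (mod 7).
    Reduce coefficients mod 7: 6·t ≡ 1 (mod 7).
    The inverse of 6 mod 7 is 6 (since 6·6 = 36 = 5·7 + 1), so t ≡ 6·1 = 6 ≡ 6 (mod 7).
    Then x = 10 + 104·6 = 634, valid modulo lcm(104, 7) = 728: x ≡ 634 (mod 728).
Verify: 634 mod 13 = 10 ✓, 634 mod 8 = 2 ✓, 634 mod 7 = 4 ✓.

x ≡ 634 (mod 728).


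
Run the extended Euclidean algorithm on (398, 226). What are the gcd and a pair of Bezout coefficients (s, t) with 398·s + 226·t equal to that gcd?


Euclidean algorithm on (398, 226) — divide until remainder is 0:
  398 = 1 · 226 + 172
  226 = 1 · 172 + 54
  172 = 3 · 54 + 10
  54 = 5 · 10 + 4
  10 = 2 · 4 + 2
  4 = 2 · 2 + 0
gcd(398, 226) = 2.
Track Bezout coefficients alongside the remainders: start with r₀ = 398 = a·1 + b·0 (s = 1, t = 0) and r₁ = 226 = a·0 + b·1 (s = 0, t = 1); each new remainder r_{k+1} = r_{k-1} − q_k·r_k inherits s_{k+1} = s_{k-1} − q_k·s_k, t_{k+1} = t_{k-1} − q_k·t_k, so r_k = a·s_k + b·t_k at every step:
  q = 1: r = 172, s = 1 − 1·0 = 1, t = 0 − 1·1 = -1  (check: 398·1 + 226·(-1) = 172)
  q = 1: r = 54, s = 0 − 1·1 = -1, t = 1 − 1·(-1) = 2  (check: 398·(-1) + 226·2 = 54)
  q = 3: r = 10, s = 1 − 3·(-1) = 4, t = -1 − 3·2 = -7  (check: 398·4 + 226·(-7) = 10)
  q = 5: r = 4, s = -1 − 5·4 = -21, t = 2 − 5·(-7) = 37  (check: 398·(-21) + 226·37 = 4)
  q = 2: r = 2, s = 4 − 2·(-21) = 46, t = -7 − 2·37 = -81  (check: 398·46 + 226·(-81) = 2)
The row with r = 2 (the gcd) gives the Bezout coefficients s = 46, t = -81.
Result: 398 · (46) + 226 · (-81) = 2.

gcd(398, 226) = 2; s = 46, t = -81 (check: 398·46 + 226·(-81) = 2).


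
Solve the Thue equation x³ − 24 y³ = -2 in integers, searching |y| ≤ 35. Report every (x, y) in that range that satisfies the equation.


The equation is x³ - 24y³ = -2. For fixed y, x³ = 24·y³ − 2, so a solution requires the RHS to be a perfect cube.
Strategy: iterate y from -35 to 35, compute RHS = 24·y³ − 2, and check whether it is a (positive or negative) perfect cube.
Check small values of y:
  y = 0: RHS = -2 is not a perfect cube.
  y = 1: RHS = 22 is not a perfect cube.
  y = -1: RHS = -26 is not a perfect cube.
  y = 2: RHS = 190 is not a perfect cube.
  y = -2: RHS = -194 is not a perfect cube.
  y = 3: RHS = 646 is not a perfect cube.
  y = -3: RHS = -650 is not a perfect cube.
Continuing the search up to |y| = 35 finds no solutions either.
No (x, y) in the scanned range satisfies the equation.

No integer solutions with |y| ≤ 35.


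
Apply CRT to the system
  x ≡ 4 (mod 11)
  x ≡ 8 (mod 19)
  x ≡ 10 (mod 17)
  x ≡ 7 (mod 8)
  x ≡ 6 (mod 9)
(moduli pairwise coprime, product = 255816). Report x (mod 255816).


Product of moduli M = 11 · 19 · 17 · 8 · 9 = 255816.
Merge one congruence at a time:
  Start: x ≡ 4 (mod 11).
  Combine with x ≡ 8 (mod 19); new modulus lcm = 209.
    Write x = 4 + 11·t and substitute into x ≡ 8 (mod 19): 11·t ≡ 8 − 4 = 4 (mod 19).
    The inverse of 11 mod 19 is 7 (since 11·7 = 77 = 4·19 + 1), so t ≡ 7·4 = 28 ≡ 9 (mod 19).
    Then x = 4 + 11·9 = 103, valid modulo lcm(11, 19) = 209: x ≡ 103 (mod 209).
  Combine with x ≡ 10 (mod 17); new modulus lcm = 3553.
    Write x = 103 + 209·t and substitute into x ≡ 10 (mod 17): 209·t ≡ 10 − 103 = -93 (mod 17).
    Reduce coefficients mod 17: 5·t ≡ 9 (mod 17).
    The inverse of 5 mod 17 is 7 (since 5·7 = 35 = 2·17 + 1), so t ≡ 7·9 = 63 ≡ 12 (mod 17).
    Then x = 103 + 209·12 = 2611, valid modulo lcm(209, 17) = 3553: x ≡ 2611 (mod 3553).
  Combine with x ≡ 7 (mod 8); new modulus lcm = 28424.
    Write x = 2611 + 3553·t and substitute into x ≡ 7 (mod 8): 3553·t ≡ 7 − 2611 = -2604 (mod 8).
    Reduce coefficients mod 8: 1·t ≡ 4 (mod 8).
    So t ≡ 4 (mod 8).
    Then x = 2611 + 3553·4 = 16823, valid modulo lcm(3553, 8) = 28424: x ≡ 16823 (mod 28424).
  Combine with x ≡ 6 (mod 9); new modulus lcm = 255816.
    Write x = 16823 + 28424·t and substitute into x ≡ 6 (mod 9): 28424·t ≡ 6 − 16823 = -16817 (mod 9).
    Reduce coefficients mod 9: 2·t ≡ 4 (mod 9).
    The inverse of 2 mod 9 is 5 (since 2·5 = 10 = 1·9 + 1), so t ≡ 5·4 = 20 ≡ 2 (mod 9).
    Then x = 16823 + 28424·2 = 73671, valid modulo lcm(28424, 9) = 255816: x ≡ 73671 (mod 255816).
Verify against each original: 73671 mod 11 = 4, 73671 mod 19 = 8, 73671 mod 17 = 10, 73671 mod 8 = 7, 73671 mod 9 = 6.

x ≡ 73671 (mod 255816).


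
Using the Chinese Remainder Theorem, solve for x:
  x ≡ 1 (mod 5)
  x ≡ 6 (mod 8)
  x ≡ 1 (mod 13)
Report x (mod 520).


Moduli 5, 8, 13 are pairwise coprime; by CRT there is a unique solution modulo M = 5 · 8 · 13 = 520.
Solve pairwise, accumulating the modulus:
  Start with x ≡ 1 (mod 5).
  Combine with x ≡ 6 (mod 8): since gcd(5, 8) = 1, we get a unique residue mod 40.
    Write x = 1 + 5·t and substitute into x ≡ 6 (mod 8): 5·t ≡ 6 − 1 = 5 (mod 8).
    The inverse of 5 mod 8 is 5 (since 5·5 = 25 = 3·8 + 1), so t ≡ 5·5 = 25 ≡ 1 (mod 8).
    Then x = 1 + 5·1 = 6, valid modulo lcm(5, 8) = 40: x ≡ 6 (mod 40).
  Combine with x ≡ 1 (mod 13): since gcd(40, 13) = 1, we get a unique residue mod 520.
    Write x = 6 + 40·t and substitute into x ≡ 1 (mod 13): 40·t ≡ 1 − 6 = -5 (mod 13).
    Reduce coefficients mod 13: 1·t ≡ 8 (mod 13).
    So t ≡ 8 (mod 13).
    Then x = 6 + 40·8 = 326, valid modulo lcm(40, 13) = 520: x ≡ 326 (mod 520).
Verify: 326 mod 5 = 1 ✓, 326 mod 8 = 6 ✓, 326 mod 13 = 1 ✓.

x ≡ 326 (mod 520).


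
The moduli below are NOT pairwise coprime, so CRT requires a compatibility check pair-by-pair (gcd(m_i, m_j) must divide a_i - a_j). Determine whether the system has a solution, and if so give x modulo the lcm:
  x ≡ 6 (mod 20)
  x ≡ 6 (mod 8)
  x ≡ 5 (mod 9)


Moduli 20, 8, 9 are not pairwise coprime, so CRT works modulo lcm(m_i) when all pairwise compatibility conditions hold.
Pairwise compatibility: gcd(m_i, m_j) must divide a_i - a_j for every pair.
Merge one congruence at a time:
  Start: x ≡ 6 (mod 20).
  Combine with x ≡ 6 (mod 8): gcd(20, 8) = 4; 6 - 6 = 0, which IS divisible by 4, so compatible.
    Write x = 6 + 20·t and substitute into x ≡ 6 (mod 8): 20·t ≡ 6 − 6 = 0 (mod 8).
    Divide the congruence (and modulus) by g = 4: 5·t ≡ 0 (mod 2).
    Reduce coefficients mod 2: 1·t ≡ 0 (mod 2).
    So t ≡ 0 (mod 2).
    Then x = 6 + 20·0 = 6, valid modulo lcm(20, 8) = 40: x ≡ 6 (mod 40).
  Combine with x ≡ 5 (mod 9): gcd(40, 9) = 1; 5 - 6 = -1, which IS divisible by 1, so compatible.
    Write x = 6 + 40·t and substitute into x ≡ 5 (mod 9): 40·t ≡ 5 − 6 = -1 (mod 9).
    Reduce coefficients mod 9: 4·t ≡ 8 (mod 9).
    The inverse of 4 mod 9 is 7 (since 4·7 = 28 = 3·9 + 1), so t ≡ 7·8 = 56 ≡ 2 (mod 9).
    Then x = 6 + 40·2 = 86, valid modulo lcm(40, 9) = 360: x ≡ 86 (mod 360).
Verify: 86 mod 20 = 6, 86 mod 8 = 6, 86 mod 9 = 5.

x ≡ 86 (mod 360).


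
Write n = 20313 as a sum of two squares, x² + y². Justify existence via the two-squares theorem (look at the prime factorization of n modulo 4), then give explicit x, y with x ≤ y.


Step 1: Factor n = 20313 = 3^2 · 37 · 61.
Step 2: Check the mod-4 condition on each prime factor: 3 ≡ 3 (mod 4), exponent 2 (must be even); 37 ≡ 1 (mod 4), exponent 1; 61 ≡ 1 (mod 4), exponent 1.
All primes ≡ 3 (mod 4) appear to even exponent (or don't appear), so by the two-squares theorem n IS expressible as a sum of two squares.
Step 3: Build a representation. Group n = k² · m with k = 3 and m = 37 · 61 = 2257 (a product of primes ≡ 1 (mod 4)); a representation of m scales to one of n via (k·x)² + (k·y)² = k²(x² + y²). Each prime p ≡ 1 (mod 4) is itself a sum of two squares; find a² by testing p − a² for a perfect square:
  37: 37 − 1² = 36 = 6² ⇒ 37 = 1² + 6².
  61: 61 − 1² = 60, 61 − 2² = 57, 61 − 3² = 52, 61 − 4² = 45, 61 − 5² = 36 = 6² ⇒ 61 = 5² + 6².
  Combine using the Brahmagupta–Fibonacci identity (a² + b²)(c² + d²) = (ac − bd)² + (ad + bc)² = (ac + bd)² + (ad − bc)²:
  37 · 61 = 2257: from (1² + 6²)(5² + 6²), take (1·5 − 6·6, 1·6 + 6·5) = (5 − 36, 6 + 30) = (-31, 36); dropping signs (only squares matter) gives (31, 36); check 31² + 36² = 961 + 1296 = 2257 ✓.
  Scale by k = 3: (3·31, 3·36) = (93, 108).
Step 4: Order so x ≤ y and verify: 93² + 108² = 8649 + 11664 = 20313 = n. ✓

n = 20313 = 93² + 108² (one valid representation with x ≤ y).


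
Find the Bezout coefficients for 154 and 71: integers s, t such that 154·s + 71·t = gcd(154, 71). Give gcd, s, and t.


Euclidean algorithm on (154, 71) — divide until remainder is 0:
  154 = 2 · 71 + 12
  71 = 5 · 12 + 11
  12 = 1 · 11 + 1
  11 = 11 · 1 + 0
gcd(154, 71) = 1.
Track Bezout coefficients alongside the remainders: start with r₀ = 154 = a·1 + b·0 (s = 1, t = 0) and r₁ = 71 = a·0 + b·1 (s = 0, t = 1); each new remainder r_{k+1} = r_{k-1} − q_k·r_k inherits s_{k+1} = s_{k-1} − q_k·s_k, t_{k+1} = t_{k-1} − q_k·t_k, so r_k = a·s_k + b·t_k at every step:
  q = 2: r = 12, s = 1 − 2·0 = 1, t = 0 − 2·1 = -2  (check: 154·1 + 71·(-2) = 12)
  q = 5: r = 11, s = 0 − 5·1 = -5, t = 1 − 5·(-2) = 11  (check: 154·(-5) + 71·11 = 11)
  q = 1: r = 1, s = 1 − 1·(-5) = 6, t = -2 − 1·11 = -13  (check: 154·6 + 71·(-13) = 1)
The row with r = 1 (the gcd) gives the Bezout coefficients s = 6, t = -13.
Result: 154 · (6) + 71 · (-13) = 1.

gcd(154, 71) = 1; s = 6, t = -13 (check: 154·6 + 71·(-13) = 1).


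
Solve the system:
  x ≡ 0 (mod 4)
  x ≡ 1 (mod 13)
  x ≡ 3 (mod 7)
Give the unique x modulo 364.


Moduli 4, 13, 7 are pairwise coprime; by CRT there is a unique solution modulo M = 4 · 13 · 7 = 364.
Solve pairwise, accumulating the modulus:
  Start with x ≡ 0 (mod 4).
  Combine with x ≡ 1 (mod 13): since gcd(4, 13) = 1, we get a unique residue mod 52.
    Write x = 0 + 4·t and substitute into x ≡ 1 (mod 13): 4·t ≡ 1 − 0 = 1 (mod 13).
    The inverse of 4 mod 13 is 10 (since 4·10 = 40 = 3·13 + 1), so t ≡ 10·1 = 10 ≡ 10 (mod 13).
    Then x = 0 + 4·10 = 40, valid modulo lcm(4, 13) = 52: x ≡ 40 (mod 52).
  Combine with x ≡ 3 (mod 7): since gcd(52, 7) = 1, we get a unique residue mod 364.
    Write x = 40 + 52·t and substitute into x ≡ 3 (mod 7): 52·t ≡ 3 − 40 = -37 (mod 7).
    Reduce coefficients mod 7: 3·t ≡ 5 (mod 7).
    The inverse of 3 mod 7 is 5 (since 3·5 = 15 = 2·7 + 1), so t ≡ 5·5 = 25 ≡ 4 (mod 7).
    Then x = 40 + 52·4 = 248, valid modulo lcm(52, 7) = 364: x ≡ 248 (mod 364).
Verify: 248 mod 4 = 0 ✓, 248 mod 13 = 1 ✓, 248 mod 7 = 3 ✓.

x ≡ 248 (mod 364).


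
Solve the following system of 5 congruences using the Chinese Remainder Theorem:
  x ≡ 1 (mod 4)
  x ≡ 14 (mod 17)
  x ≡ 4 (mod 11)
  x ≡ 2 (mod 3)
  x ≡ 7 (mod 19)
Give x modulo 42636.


Product of moduli M = 4 · 17 · 11 · 3 · 19 = 42636.
Merge one congruence at a time:
  Start: x ≡ 1 (mod 4).
  Combine with x ≡ 14 (mod 17); new modulus lcm = 68.
    Write x = 1 + 4·t and substitute into x ≡ 14 (mod 17): 4·t ≡ 14 − 1 = 13 (mod 17).
    The inverse of 4 mod 17 is 13 (since 4·13 = 52 = 3·17 + 1), so t ≡ 13·13 = 169 ≡ 16 (mod 17).
    Then x = 1 + 4·16 = 65, valid modulo lcm(4, 17) = 68: x ≡ 65 (mod 68).
  Combine with x ≡ 4 (mod 11); new modulus lcm = 748.
    Write x = 65 + 68·t and substitute into x ≡ 4 (mod 11): 68·t ≡ 4 − 65 = -61 (mod 11).
    Reduce coefficients mod 11: 2·t ≡ 5 (mod 11).
    The inverse of 2 mod 11 is 6 (since 2·6 = 12 = 1·11 + 1), so t ≡ 6·5 = 30 ≡ 8 (mod 11).
    Then x = 65 + 68·8 = 609, valid modulo lcm(68, 11) = 748: x ≡ 609 (mod 748).
  Combine with x ≡ 2 (mod 3); new modulus lcm = 2244.
    Write x = 609 + 748·t and substitute into x ≡ 2 (mod 3): 748·t ≡ 2 − 609 = -607 (mod 3).
    Reduce coefficients mod 3: 1·t ≡ 2 (mod 3).
    So t ≡ 2 (mod 3).
    Then x = 609 + 748·2 = 2105, valid modulo lcm(748, 3) = 2244: x ≡ 2105 (mod 2244).
  Combine with x ≡ 7 (mod 19); new modulus lcm = 42636.
    Write x = 2105 + 2244·t and substitute into x ≡ 7 (mod 19): 2244·t ≡ 7 − 2105 = -2098 (mod 19).
    Reduce coefficients mod 19: 2·t ≡ 11 (mod 19).
    The inverse of 2 mod 19 is 10 (since 2·10 = 20 = 1·19 + 1), so t ≡ 10·11 = 110 ≡ 15 (mod 19).
    Then x = 2105 + 2244·15 = 35765, valid modulo lcm(2244, 19) = 42636: x ≡ 35765 (mod 42636).
Verify against each original: 35765 mod 4 = 1, 35765 mod 17 = 14, 35765 mod 11 = 4, 35765 mod 3 = 2, 35765 mod 19 = 7.

x ≡ 35765 (mod 42636).


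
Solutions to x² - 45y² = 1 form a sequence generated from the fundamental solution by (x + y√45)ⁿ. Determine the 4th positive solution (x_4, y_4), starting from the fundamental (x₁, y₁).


Step 1: Find the fundamental solution (x₁, y₁) of x² - 45y² = 1.
  Expand √45 as a continued fraction. a₀ = ⌊√45⌋ = 6; iterate m_{k+1} = d_k·a_k − m_k, d_{k+1} = (45 − m_{k+1}²)/d_k, a_{k+1} = ⌊(a₀ + m_{k+1})/d_{k+1}⌋ (starting m₀ = 0, d₀ = 1), with convergents p_k = a_k·p_{k-1} + p_{k-2}, q_k = a_k·q_{k-1} + q_{k-2} (p₋₁ = 1, q₋₁ = 0):
  k = 0: a₀ = 6; p₀/q₀ = 6/1; p₀² − 45·q₀² = 36 − 45 = -9.
  k = 1: m = 6, d = 9, a = ⌊(6 + 6)/9⌋ = 1; p/q = (1·6 + 1)/(1·1 + 0) = 7/1; p² − 45·q² = 49 − 45 = 4.
  k = 2: m = 3, d = 4, a = ⌊(6 + 3)/4⌋ = 2; p/q = (2·7 + 6)/(2·1 + 1) = 20/3; p² − 45·q² = 400 − 405 = -5.
  k = 3: m = 5, d = 5, a = ⌊(6 + 5)/5⌋ = 2; p/q = (2·20 + 7)/(2·3 + 1) = 47/7; p² − 45·q² = 2209 − 2205 = 4.
  k = 4: m = 5, d = 4, a = ⌊(6 + 5)/4⌋ = 2; p/q = (2·47 + 20)/(2·7 + 3) = 114/17; p² − 45·q² = 12996 − 13005 = -9.
  k = 5: m = 3, d = 9, a = ⌊(6 + 3)/9⌋ = 1; p/q = (1·114 + 47)/(1·17 + 7) = 161/24; p² − 45·q² = 25921 − 25920 = 1.
  The first convergent with p² − 45·q² = 1 gives the fundamental solution (x₁, y₁) = (161, 24).
Step 2: Apply the recurrence (x_{n+1}, y_{n+1}) = (x₁x_n + 45y₁y_n, x₁y_n + y₁x_n) repeatedly.
  From (x_1, y_1) = (161, 24): x_2 = 161·161 + 45·24·24 = 51841; y_2 = 161·24 + 24·161 = 7728.
  From (x_2, y_2) = (51841, 7728): x_3 = 161·51841 + 45·24·7728 = 16692641; y_3 = 161·7728 + 24·51841 = 2488392.
  From (x_3, y_3) = (16692641, 2488392): x_4 = 161·16692641 + 45·24·2488392 = 5374978561; y_4 = 161·2488392 + 24·16692641 = 801254496.
Step 3: Verify x_4² - 45·y_4² = 28890394531209630721 - 28890394531209630720 = 1 (should be 1). ✓

(x_1, y_1) = (161, 24); (x_4, y_4) = (5374978561, 801254496).


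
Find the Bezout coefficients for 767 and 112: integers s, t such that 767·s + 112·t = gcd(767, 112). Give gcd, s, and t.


Euclidean algorithm on (767, 112) — divide until remainder is 0:
  767 = 6 · 112 + 95
  112 = 1 · 95 + 17
  95 = 5 · 17 + 10
  17 = 1 · 10 + 7
  10 = 1 · 7 + 3
  7 = 2 · 3 + 1
  3 = 3 · 1 + 0
gcd(767, 112) = 1.
Track Bezout coefficients alongside the remainders: start with r₀ = 767 = a·1 + b·0 (s = 1, t = 0) and r₁ = 112 = a·0 + b·1 (s = 0, t = 1); each new remainder r_{k+1} = r_{k-1} − q_k·r_k inherits s_{k+1} = s_{k-1} − q_k·s_k, t_{k+1} = t_{k-1} − q_k·t_k, so r_k = a·s_k + b·t_k at every step:
  q = 6: r = 95, s = 1 − 6·0 = 1, t = 0 − 6·1 = -6  (check: 767·1 + 112·(-6) = 95)
  q = 1: r = 17, s = 0 − 1·1 = -1, t = 1 − 1·(-6) = 7  (check: 767·(-1) + 112·7 = 17)
  q = 5: r = 10, s = 1 − 5·(-1) = 6, t = -6 − 5·7 = -41  (check: 767·6 + 112·(-41) = 10)
  q = 1: r = 7, s = -1 − 1·6 = -7, t = 7 − 1·(-41) = 48  (check: 767·(-7) + 112·48 = 7)
  q = 1: r = 3, s = 6 − 1·(-7) = 13, t = -41 − 1·48 = -89  (check: 767·13 + 112·(-89) = 3)
  q = 2: r = 1, s = -7 − 2·13 = -33, t = 48 − 2·(-89) = 226  (check: 767·(-33) + 112·226 = 1)
The row with r = 1 (the gcd) gives the Bezout coefficients s = -33, t = 226.
Result: 767 · (-33) + 112 · (226) = 1.

gcd(767, 112) = 1; s = -33, t = 226 (check: 767·(-33) + 112·226 = 1).


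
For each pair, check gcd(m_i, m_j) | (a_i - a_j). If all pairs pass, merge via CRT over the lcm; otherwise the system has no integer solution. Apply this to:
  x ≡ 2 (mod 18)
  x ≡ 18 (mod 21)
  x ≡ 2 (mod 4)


Moduli 18, 21, 4 are not pairwise coprime, so CRT works modulo lcm(m_i) when all pairwise compatibility conditions hold.
Pairwise compatibility: gcd(m_i, m_j) must divide a_i - a_j for every pair.
Merge one congruence at a time:
  Start: x ≡ 2 (mod 18).
  Combine with x ≡ 18 (mod 21): gcd(18, 21) = 3, and 18 - 2 = 16 is NOT divisible by 3.
    ⇒ system is inconsistent (no integer solution).

No solution (the system is inconsistent).


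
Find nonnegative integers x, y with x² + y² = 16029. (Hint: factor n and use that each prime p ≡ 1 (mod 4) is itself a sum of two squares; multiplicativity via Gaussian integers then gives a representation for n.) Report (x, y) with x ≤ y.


Step 1: Factor n = 16029 = 3^2 · 13 · 137.
Step 2: Check the mod-4 condition on each prime factor: 3 ≡ 3 (mod 4), exponent 2 (must be even); 13 ≡ 1 (mod 4), exponent 1; 137 ≡ 1 (mod 4), exponent 1.
All primes ≡ 3 (mod 4) appear to even exponent (or don't appear), so by the two-squares theorem n IS expressible as a sum of two squares.
Step 3: Build a representation. Group n = k² · m with k = 3 and m = 13 · 137 = 1781 (a product of primes ≡ 1 (mod 4)); a representation of m scales to one of n via (k·x)² + (k·y)² = k²(x² + y²). Each prime p ≡ 1 (mod 4) is itself a sum of two squares; find a² by testing p − a² for a perfect square:
  13: 13 − 1² = 12, 13 − 2² = 9 = 3² ⇒ 13 = 2² + 3².
  137: 137 − 1² = 136, 137 − 2² = 133, 137 − 3² = 128, 137 − 4² = 121 = 11² ⇒ 137 = 4² + 11².
  Combine using the Brahmagupta–Fibonacci identity (a² + b²)(c² + d²) = (ac − bd)² + (ad + bc)² = (ac + bd)² + (ad − bc)²:
  13 · 137 = 1781: from (2² + 3²)(4² + 11²), take (2·4 − 3·11, 2·11 + 3·4) = (8 − 33, 22 + 12) = (-25, 34); dropping signs (only squares matter) gives (25, 34); check 25² + 34² = 625 + 1156 = 1781 ✓.
  Scale by k = 3: (3·25, 3·34) = (75, 102).
Step 4: Order so x ≤ y and verify: 75² + 102² = 5625 + 10404 = 16029 = n. ✓

n = 16029 = 75² + 102² (one valid representation with x ≤ y).


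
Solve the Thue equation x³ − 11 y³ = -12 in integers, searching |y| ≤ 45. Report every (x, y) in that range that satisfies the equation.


The equation is x³ - 11y³ = -12. For fixed y, x³ = 11·y³ − 12, so a solution requires the RHS to be a perfect cube.
Strategy: iterate y from -45 to 45, compute RHS = 11·y³ − 12, and check whether it is a (positive or negative) perfect cube.
Check small values of y:
  y = 0: RHS = -12 is not a perfect cube.
  y = 1: RHS = -1 = (-1)³ ⇒ x = -1 works.
  y = -1: RHS = -23 is not a perfect cube.
  y = 2: RHS = 76 is not a perfect cube.
  y = -2: RHS = -100 is not a perfect cube.
  y = 3: RHS = 285 is not a perfect cube.
  y = -3: RHS = -309 is not a perfect cube.
Continuing the search up to |y| = 45 finds no further solutions beyond those listed.
Collected solutions: (-1, 1).

Solutions (with |y| ≤ 45): (-1, 1).


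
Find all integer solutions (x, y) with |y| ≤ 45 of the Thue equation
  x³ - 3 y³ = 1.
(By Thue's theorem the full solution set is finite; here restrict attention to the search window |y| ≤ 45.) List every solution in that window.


The equation is x³ - 3y³ = 1. For fixed y, x³ = 3·y³ + 1, so a solution requires the RHS to be a perfect cube.
Strategy: iterate y from -45 to 45, compute RHS = 3·y³ + 1, and check whether it is a (positive or negative) perfect cube.
Check small values of y:
  y = 0: RHS = 1 = (1)³ ⇒ x = 1 works.
  y = 1: RHS = 4 is not a perfect cube.
  y = -1: RHS = -2 is not a perfect cube.
  y = 2: RHS = 25 is not a perfect cube.
  y = -2: RHS = -23 is not a perfect cube.
  y = 3: RHS = 82 is not a perfect cube.
  y = -3: RHS = -80 is not a perfect cube.
Continuing the search up to |y| = 45 finds no further solutions beyond those listed.
Collected solutions: (1, 0).

Solutions (with |y| ≤ 45): (1, 0).


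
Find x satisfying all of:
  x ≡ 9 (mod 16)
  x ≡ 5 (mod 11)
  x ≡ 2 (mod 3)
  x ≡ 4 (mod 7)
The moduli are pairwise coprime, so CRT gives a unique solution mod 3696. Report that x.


Product of moduli M = 16 · 11 · 3 · 7 = 3696.
Merge one congruence at a time:
  Start: x ≡ 9 (mod 16).
  Combine with x ≡ 5 (mod 11); new modulus lcm = 176.
    Write x = 9 + 16·t and substitute into x ≡ 5 (mod 11): 16·t ≡ 5 − 9 = -4 (mod 11).
    Reduce coefficients mod 11: 5·t ≡ 7 (mod 11).
    The inverse of 5 mod 11 is 9 (since 5·9 = 45 = 4·11 + 1), so t ≡ 9·7 = 63 ≡ 8 (mod 11).
    Then x = 9 + 16·8 = 137, valid modulo lcm(16, 11) = 176: x ≡ 137 (mod 176).
  Combine with x ≡ 2 (mod 3); new modulus lcm = 528.
    Write x = 137 + 176·t and substitute into x ≡ 2 (mod 3): 176·t ≡ 2 − 137 = -135 (mod 3).
    Reduce coefficients mod 3: 2·t ≡ 0 (mod 3).
    The inverse of 2 mod 3 is 2 (since 2·2 = 4 = 1·3 + 1), so t ≡ 2·0 = 0 ≡ 0 (mod 3).
    Then x = 137 + 176·0 = 137, valid modulo lcm(176, 3) = 528: x ≡ 137 (mod 528).
  Combine with x ≡ 4 (mod 7); new modulus lcm = 3696.
    Write x = 137 + 528·t and substitute into x ≡ 4 (mod 7): 528·t ≡ 4 − 137 = -133 (mod 7).
    Reduce coefficients mod 7: 3·t ≡ 0 (mod 7).
    The inverse of 3 mod 7 is 5 (since 3·5 = 15 = 2·7 + 1), so t ≡ 5·0 = 0 ≡ 0 (mod 7).
    Then x = 137 + 528·0 = 137, valid modulo lcm(528, 7) = 3696: x ≡ 137 (mod 3696).
Verify against each original: 137 mod 16 = 9, 137 mod 11 = 5, 137 mod 3 = 2, 137 mod 7 = 4.

x ≡ 137 (mod 3696).


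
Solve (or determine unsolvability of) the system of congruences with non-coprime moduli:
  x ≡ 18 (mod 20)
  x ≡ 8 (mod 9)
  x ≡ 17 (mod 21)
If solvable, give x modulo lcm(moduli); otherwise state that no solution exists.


Moduli 20, 9, 21 are not pairwise coprime, so CRT works modulo lcm(m_i) when all pairwise compatibility conditions hold.
Pairwise compatibility: gcd(m_i, m_j) must divide a_i - a_j for every pair.
Merge one congruence at a time:
  Start: x ≡ 18 (mod 20).
  Combine with x ≡ 8 (mod 9): gcd(20, 9) = 1; 8 - 18 = -10, which IS divisible by 1, so compatible.
    Write x = 18 + 20·t and substitute into x ≡ 8 (mod 9): 20·t ≡ 8 − 18 = -10 (mod 9).
    Reduce coefficients mod 9: 2·t ≡ 8 (mod 9).
    The inverse of 2 mod 9 is 5 (since 2·5 = 10 = 1·9 + 1), so t ≡ 5·8 = 40 ≡ 4 (mod 9).
    Then x = 18 + 20·4 = 98, valid modulo lcm(20, 9) = 180: x ≡ 98 (mod 180).
  Combine with x ≡ 17 (mod 21): gcd(180, 21) = 3; 17 - 98 = -81, which IS divisible by 3, so compatible.
    Write x = 98 + 180·t and substitute into x ≡ 17 (mod 21): 180·t ≡ 17 − 98 = -81 (mod 21).
    Divide the congruence (and modulus) by g = 3: 60·t ≡ -27 (mod 7).
    Reduce coefficients mod 7: 4·t ≡ 1 (mod 7).
    The inverse of 4 mod 7 is 2 (since 4·2 = 8 = 1·7 + 1), so t ≡ 2·1 = 2 ≡ 2 (mod 7).
    Then x = 98 + 180·2 = 458, valid modulo lcm(180, 21) = 1260: x ≡ 458 (mod 1260).
Verify: 458 mod 20 = 18, 458 mod 9 = 8, 458 mod 21 = 17.

x ≡ 458 (mod 1260).


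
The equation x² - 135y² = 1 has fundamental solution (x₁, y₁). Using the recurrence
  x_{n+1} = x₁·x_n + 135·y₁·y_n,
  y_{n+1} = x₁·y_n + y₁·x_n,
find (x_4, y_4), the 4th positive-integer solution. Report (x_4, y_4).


Step 1: Find the fundamental solution (x₁, y₁) of x² - 135y² = 1.
  Expand √135 as a continued fraction. a₀ = ⌊√135⌋ = 11; iterate m_{k+1} = d_k·a_k − m_k, d_{k+1} = (135 − m_{k+1}²)/d_k, a_{k+1} = ⌊(a₀ + m_{k+1})/d_{k+1}⌋ (starting m₀ = 0, d₀ = 1), with convergents p_k = a_k·p_{k-1} + p_{k-2}, q_k = a_k·q_{k-1} + q_{k-2} (p₋₁ = 1, q₋₁ = 0):
  k = 0: a₀ = 11; p₀/q₀ = 11/1; p₀² − 135·q₀² = 121 − 135 = -14.
  k = 1: m = 11, d = 14, a = ⌊(11 + 11)/14⌋ = 1; p/q = (1·11 + 1)/(1·1 + 0) = 12/1; p² − 135·q² = 144 − 135 = 9.
  k = 2: m = 3, d = 9, a = ⌊(11 + 3)/9⌋ = 1; p/q = (1·12 + 11)/(1·1 + 1) = 23/2; p² − 135·q² = 529 − 540 = -11.
  k = 3: m = 6, d = 11, a = ⌊(11 + 6)/11⌋ = 1; p/q = (1·23 + 12)/(1·2 + 1) = 35/3; p² − 135·q² = 1225 − 1215 = 10.
  k = 4: m = 5, d = 10, a = ⌊(11 + 5)/10⌋ = 1; p/q = (1·35 + 23)/(1·3 + 2) = 58/5; p² − 135·q² = 3364 − 3375 = -11.
  k = 5: m = 5, d = 11, a = ⌊(11 + 5)/11⌋ = 1; p/q = (1·58 + 35)/(1·5 + 3) = 93/8; p² − 135·q² = 8649 − 8640 = 9.
  k = 6: m = 6, d = 9, a = ⌊(11 + 6)/9⌋ = 1; p/q = (1·93 + 58)/(1·8 + 5) = 151/13; p² − 135·q² = 22801 − 22815 = -14.
  k = 7: m = 3, d = 14, a = ⌊(11 + 3)/14⌋ = 1; p/q = (1·151 + 93)/(1·13 + 8) = 244/21; p² − 135·q² = 59536 − 59535 = 1.
  The first convergent with p² − 135·q² = 1 gives the fundamental solution (x₁, y₁) = (244, 21).
Step 2: Apply the recurrence (x_{n+1}, y_{n+1}) = (x₁x_n + 135y₁y_n, x₁y_n + y₁x_n) repeatedly.
  From (x_1, y_1) = (244, 21): x_2 = 244·244 + 135·21·21 = 119071; y_2 = 244·21 + 21·244 = 10248.
  From (x_2, y_2) = (119071, 10248): x_3 = 244·119071 + 135·21·10248 = 58106404; y_3 = 244·10248 + 21·119071 = 5001003.
  From (x_3, y_3) = (58106404, 5001003): x_4 = 244·58106404 + 135·21·5001003 = 28355806081; y_4 = 244·5001003 + 21·58106404 = 2440479216.
Step 3: Verify x_4² - 135·y_4² = 804051738503276578561 - 804051738503276578560 = 1 (should be 1). ✓

(x_1, y_1) = (244, 21); (x_4, y_4) = (28355806081, 2440479216).


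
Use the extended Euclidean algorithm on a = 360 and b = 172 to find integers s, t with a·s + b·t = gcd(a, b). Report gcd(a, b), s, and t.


Euclidean algorithm on (360, 172) — divide until remainder is 0:
  360 = 2 · 172 + 16
  172 = 10 · 16 + 12
  16 = 1 · 12 + 4
  12 = 3 · 4 + 0
gcd(360, 172) = 4.
Track Bezout coefficients alongside the remainders: start with r₀ = 360 = a·1 + b·0 (s = 1, t = 0) and r₁ = 172 = a·0 + b·1 (s = 0, t = 1); each new remainder r_{k+1} = r_{k-1} − q_k·r_k inherits s_{k+1} = s_{k-1} − q_k·s_k, t_{k+1} = t_{k-1} − q_k·t_k, so r_k = a·s_k + b·t_k at every step:
  q = 2: r = 16, s = 1 − 2·0 = 1, t = 0 − 2·1 = -2  (check: 360·1 + 172·(-2) = 16)
  q = 10: r = 12, s = 0 − 10·1 = -10, t = 1 − 10·(-2) = 21  (check: 360·(-10) + 172·21 = 12)
  q = 1: r = 4, s = 1 − 1·(-10) = 11, t = -2 − 1·21 = -23  (check: 360·11 + 172·(-23) = 4)
The row with r = 4 (the gcd) gives the Bezout coefficients s = 11, t = -23.
Result: 360 · (11) + 172 · (-23) = 4.

gcd(360, 172) = 4; s = 11, t = -23 (check: 360·11 + 172·(-23) = 4).


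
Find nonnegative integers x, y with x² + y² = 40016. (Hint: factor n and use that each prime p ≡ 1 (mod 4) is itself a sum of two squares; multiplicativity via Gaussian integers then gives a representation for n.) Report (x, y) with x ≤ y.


Step 1: Factor n = 40016 = 2^4 · 41 · 61.
Step 2: Check the mod-4 condition on each prime factor: 2 = 2 (special); 41 ≡ 1 (mod 4), exponent 1; 61 ≡ 1 (mod 4), exponent 1.
All primes ≡ 3 (mod 4) appear to even exponent (or don't appear), so by the two-squares theorem n IS expressible as a sum of two squares.
Step 3: Build a representation. Group n = k² · m with k = 4 and m = 41 · 61 = 2501 (a product of primes ≡ 1 (mod 4)); a representation of m scales to one of n via (k·x)² + (k·y)² = k²(x² + y²). Each prime p ≡ 1 (mod 4) is itself a sum of two squares; find a² by testing p − a² for a perfect square:
  41: 41 − 1² = 40, 41 − 2² = 37, 41 − 3² = 32, 41 − 4² = 25 = 5² ⇒ 41 = 4² + 5².
  61: 61 − 1² = 60, 61 − 2² = 57, 61 − 3² = 52, 61 − 4² = 45, 61 − 5² = 36 = 6² ⇒ 61 = 5² + 6².
  Combine using the Brahmagupta–Fibonacci identity (a² + b²)(c² + d²) = (ac − bd)² + (ad + bc)² = (ac + bd)² + (ad − bc)²:
  41 · 61 = 2501: from (4² + 5²)(5² + 6²), take (4·5 − 5·6, 4·6 + 5·5) = (20 − 30, 24 + 25) = (-10, 49); dropping signs (only squares matter) gives (10, 49); check 10² + 49² = 100 + 2401 = 2501 ✓.
  Scale by k = 4: (4·10, 4·49) = (40, 196).
Step 4: Order so x ≤ y and verify: 40² + 196² = 1600 + 38416 = 40016 = n. ✓

n = 40016 = 40² + 196² (one valid representation with x ≤ y).


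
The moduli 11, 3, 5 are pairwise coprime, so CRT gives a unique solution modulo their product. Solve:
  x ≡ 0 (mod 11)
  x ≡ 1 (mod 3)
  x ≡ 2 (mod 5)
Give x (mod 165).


Moduli 11, 3, 5 are pairwise coprime; by CRT there is a unique solution modulo M = 11 · 3 · 5 = 165.
Solve pairwise, accumulating the modulus:
  Start with x ≡ 0 (mod 11).
  Combine with x ≡ 1 (mod 3): since gcd(11, 3) = 1, we get a unique residue mod 33.
    Write x = 0 + 11·t and substitute into x ≡ 1 (mod 3): 11·t ≡ 1 − 0 = 1 (mod 3).
    Reduce coefficients mod 3: 2·t ≡ 1 (mod 3).
    The inverse of 2 mod 3 is 2 (since 2·2 = 4 = 1·3 + 1), so t ≡ 2·1 = 2 ≡ 2 (mod 3).
    Then x = 0 + 11·2 = 22, valid modulo lcm(11, 3) = 33: x ≡ 22 (mod 33).
  Combine with x ≡ 2 (mod 5): since gcd(33, 5) = 1, we get a unique residue mod 165.
    Write x = 22 + 33·t and substitute into x ≡ 2 (mod 5): 33·t ≡ 2 − 22 = -20 (mod 5).
    Reduce coefficients mod 5: 3·t ≡ 0 (mod 5).
    The inverse of 3 mod 5 is 2 (since 3·2 = 6 = 1·5 + 1), so t ≡ 2·0 = 0 ≡ 0 (mod 5).
    Then x = 22 + 33·0 = 22, valid modulo lcm(33, 5) = 165: x ≡ 22 (mod 165).
Verify: 22 mod 11 = 0 ✓, 22 mod 3 = 1 ✓, 22 mod 5 = 2 ✓.

x ≡ 22 (mod 165).


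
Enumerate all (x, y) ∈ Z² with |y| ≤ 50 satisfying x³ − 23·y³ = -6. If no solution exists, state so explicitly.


The equation is x³ - 23y³ = -6. For fixed y, x³ = 23·y³ − 6, so a solution requires the RHS to be a perfect cube.
Strategy: iterate y from -50 to 50, compute RHS = 23·y³ − 6, and check whether it is a (positive or negative) perfect cube.
Check small values of y:
  y = 0: RHS = -6 is not a perfect cube.
  y = 1: RHS = 17 is not a perfect cube.
  y = -1: RHS = -29 is not a perfect cube.
  y = 2: RHS = 178 is not a perfect cube.
  y = -2: RHS = -190 is not a perfect cube.
  y = 3: RHS = 615 is not a perfect cube.
  y = -3: RHS = -627 is not a perfect cube.
Continuing the search up to |y| = 50 finds no solutions either.
No (x, y) in the scanned range satisfies the equation.

No integer solutions with |y| ≤ 50.


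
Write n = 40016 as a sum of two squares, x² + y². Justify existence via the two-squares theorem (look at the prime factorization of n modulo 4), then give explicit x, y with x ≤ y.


Step 1: Factor n = 40016 = 2^4 · 41 · 61.
Step 2: Check the mod-4 condition on each prime factor: 2 = 2 (special); 41 ≡ 1 (mod 4), exponent 1; 61 ≡ 1 (mod 4), exponent 1.
All primes ≡ 3 (mod 4) appear to even exponent (or don't appear), so by the two-squares theorem n IS expressible as a sum of two squares.
Step 3: Build a representation. Group n = k² · m with k = 4 and m = 41 · 61 = 2501 (a product of primes ≡ 1 (mod 4)); a representation of m scales to one of n via (k·x)² + (k·y)² = k²(x² + y²). Each prime p ≡ 1 (mod 4) is itself a sum of two squares; find a² by testing p − a² for a perfect square:
  41: 41 − 1² = 40, 41 − 2² = 37, 41 − 3² = 32, 41 − 4² = 25 = 5² ⇒ 41 = 4² + 5².
  61: 61 − 1² = 60, 61 − 2² = 57, 61 − 3² = 52, 61 − 4² = 45, 61 − 5² = 36 = 6² ⇒ 61 = 5² + 6².
  Combine using the Brahmagupta–Fibonacci identity (a² + b²)(c² + d²) = (ac − bd)² + (ad + bc)² = (ac + bd)² + (ad − bc)²:
  41 · 61 = 2501: from (4² + 5²)(5² + 6²), take (4·5 − 5·6, 4·6 + 5·5) = (20 − 30, 24 + 25) = (-10, 49); dropping signs (only squares matter) gives (10, 49); check 10² + 49² = 100 + 2401 = 2501 ✓.
  Scale by k = 4: (4·10, 4·49) = (40, 196).
Step 4: Order so x ≤ y and verify: 40² + 196² = 1600 + 38416 = 40016 = n. ✓

n = 40016 = 40² + 196² (one valid representation with x ≤ y).


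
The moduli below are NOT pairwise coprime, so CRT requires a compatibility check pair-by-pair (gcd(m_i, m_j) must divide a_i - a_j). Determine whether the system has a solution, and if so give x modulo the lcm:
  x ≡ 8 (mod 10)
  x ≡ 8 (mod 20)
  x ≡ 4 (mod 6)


Moduli 10, 20, 6 are not pairwise coprime, so CRT works modulo lcm(m_i) when all pairwise compatibility conditions hold.
Pairwise compatibility: gcd(m_i, m_j) must divide a_i - a_j for every pair.
Merge one congruence at a time:
  Start: x ≡ 8 (mod 10).
  Combine with x ≡ 8 (mod 20): gcd(10, 20) = 10; 8 - 8 = 0, which IS divisible by 10, so compatible.
    Write x = 8 + 10·t and substitute into x ≡ 8 (mod 20): 10·t ≡ 8 − 8 = 0 (mod 20).
    Divide the congruence (and modulus) by g = 10: 1·t ≡ 0 (mod 2).
    So t ≡ 0 (mod 2).
    Then x = 8 + 10·0 = 8, valid modulo lcm(10, 20) = 20: x ≡ 8 (mod 20).
  Combine with x ≡ 4 (mod 6): gcd(20, 6) = 2; 4 - 8 = -4, which IS divisible by 2, so compatible.
    Write x = 8 + 20·t and substitute into x ≡ 4 (mod 6): 20·t ≡ 4 − 8 = -4 (mod 6).
    Divide the congruence (and modulus) by g = 2: 10·t ≡ -2 (mod 3).
    Reduce coefficients mod 3: 1·t ≡ 1 (mod 3).
    So t ≡ 1 (mod 3).
    Then x = 8 + 20·1 = 28, valid modulo lcm(20, 6) = 60: x ≡ 28 (mod 60).
Verify: 28 mod 10 = 8, 28 mod 20 = 8, 28 mod 6 = 4.

x ≡ 28 (mod 60).


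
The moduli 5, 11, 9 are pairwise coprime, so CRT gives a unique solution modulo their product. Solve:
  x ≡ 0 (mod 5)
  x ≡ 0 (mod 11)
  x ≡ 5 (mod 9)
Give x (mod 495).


Moduli 5, 11, 9 are pairwise coprime; by CRT there is a unique solution modulo M = 5 · 11 · 9 = 495.
Solve pairwise, accumulating the modulus:
  Start with x ≡ 0 (mod 5).
  Combine with x ≡ 0 (mod 11): since gcd(5, 11) = 1, we get a unique residue mod 55.
    Write x = 0 + 5·t and substitute into x ≡ 0 (mod 11): 5·t ≡ 0 − 0 = 0 (mod 11).
    The inverse of 5 mod 11 is 9 (since 5·9 = 45 = 4·11 + 1), so t ≡ 9·0 = 0 ≡ 0 (mod 11).
    Then x = 0 + 5·0 = 0, valid modulo lcm(5, 11) = 55: x ≡ 0 (mod 55).
  Combine with x ≡ 5 (mod 9): since gcd(55, 9) = 1, we get a unique residue mod 495.
    Write x = 0 + 55·t and substitute into x ≡ 5 (mod 9): 55·t ≡ 5 − 0 = 5 (mod 9).
    Reduce coefficients mod 9: 1·t ≡ 5 (mod 9).
    So t ≡ 5 (mod 9).
    Then x = 0 + 55·5 = 275, valid modulo lcm(55, 9) = 495: x ≡ 275 (mod 495).
Verify: 275 mod 5 = 0 ✓, 275 mod 11 = 0 ✓, 275 mod 9 = 5 ✓.

x ≡ 275 (mod 495).


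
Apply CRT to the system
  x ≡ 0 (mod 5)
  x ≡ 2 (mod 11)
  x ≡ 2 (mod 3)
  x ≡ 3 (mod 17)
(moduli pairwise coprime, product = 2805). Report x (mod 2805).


Product of moduli M = 5 · 11 · 3 · 17 = 2805.
Merge one congruence at a time:
  Start: x ≡ 0 (mod 5).
  Combine with x ≡ 2 (mod 11); new modulus lcm = 55.
    Write x = 0 + 5·t and substitute into x ≡ 2 (mod 11): 5·t ≡ 2 − 0 = 2 (mod 11).
    The inverse of 5 mod 11 is 9 (since 5·9 = 45 = 4·11 + 1), so t ≡ 9·2 = 18 ≡ 7 (mod 11).
    Then x = 0 + 5·7 = 35, valid modulo lcm(5, 11) = 55: x ≡ 35 (mod 55).
  Combine with x ≡ 2 (mod 3); new modulus lcm = 165.
    Write x = 35 + 55·t and substitute into x ≡ 2 (mod 3): 55·t ≡ 2 − 35 = -33 (mod 3).
    Reduce coefficients mod 3: 1·t ≡ 0 (mod 3).
    So t ≡ 0 (mod 3).
    Then x = 35 + 55·0 = 35, valid modulo lcm(55, 3) = 165: x ≡ 35 (mod 165).
  Combine with x ≡ 3 (mod 17); new modulus lcm = 2805.
    Write x = 35 + 165·t and substitute into x ≡ 3 (mod 17): 165·t ≡ 3 − 35 = -32 (mod 17).
    Reduce coefficients mod 17: 12·t ≡ 2 (mod 17).
    The inverse of 12 mod 17 is 10 (since 12·10 = 120 = 7·17 + 1), so t ≡ 10·2 = 20 ≡ 3 (mod 17).
    Then x = 35 + 165·3 = 530, valid modulo lcm(165, 17) = 2805: x ≡ 530 (mod 2805).
Verify against each original: 530 mod 5 = 0, 530 mod 11 = 2, 530 mod 3 = 2, 530 mod 17 = 3.

x ≡ 530 (mod 2805).


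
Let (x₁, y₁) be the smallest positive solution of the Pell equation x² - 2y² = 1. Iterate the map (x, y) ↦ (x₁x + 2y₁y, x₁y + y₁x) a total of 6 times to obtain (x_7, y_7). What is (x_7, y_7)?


Step 1: Find the fundamental solution (x₁, y₁) of x² - 2y² = 1.
  Expand √2 as a continued fraction. a₀ = ⌊√2⌋ = 1; iterate m_{k+1} = d_k·a_k − m_k, d_{k+1} = (2 − m_{k+1}²)/d_k, a_{k+1} = ⌊(a₀ + m_{k+1})/d_{k+1}⌋ (starting m₀ = 0, d₀ = 1), with convergents p_k = a_k·p_{k-1} + p_{k-2}, q_k = a_k·q_{k-1} + q_{k-2} (p₋₁ = 1, q₋₁ = 0):
  k = 0: a₀ = 1; p₀/q₀ = 1/1; p₀² − 2·q₀² = 1 − 2 = -1.
  k = 1: m = 1, d = 1, a = ⌊(1 + 1)/1⌋ = 2; p/q = (2·1 + 1)/(2·1 + 0) = 3/2; p² − 2·q² = 9 − 8 = 1.
  The first convergent with p² − 2·q² = 1 gives the fundamental solution (x₁, y₁) = (3, 2).
Step 2: Apply the recurrence (x_{n+1}, y_{n+1}) = (x₁x_n + 2y₁y_n, x₁y_n + y₁x_n) repeatedly.
  From (x_1, y_1) = (3, 2): x_2 = 3·3 + 2·2·2 = 17; y_2 = 3·2 + 2·3 = 12.
  From (x_2, y_2) = (17, 12): x_3 = 3·17 + 2·2·12 = 99; y_3 = 3·12 + 2·17 = 70.
  From (x_3, y_3) = (99, 70): x_4 = 3·99 + 2·2·70 = 577; y_4 = 3·70 + 2·99 = 408.
  From (x_4, y_4) = (577, 408): x_5 = 3·577 + 2·2·408 = 3363; y_5 = 3·408 + 2·577 = 2378.
  From (x_5, y_5) = (3363, 2378): x_6 = 3·3363 + 2·2·2378 = 19601; y_6 = 3·2378 + 2·3363 = 13860.
  From (x_6, y_6) = (19601, 13860): x_7 = 3·19601 + 2·2·13860 = 114243; y_7 = 3·13860 + 2·19601 = 80782.
Step 3: Verify x_7² - 2·y_7² = 13051463049 - 13051463048 = 1 (should be 1). ✓

(x_1, y_1) = (3, 2); (x_7, y_7) = (114243, 80782).


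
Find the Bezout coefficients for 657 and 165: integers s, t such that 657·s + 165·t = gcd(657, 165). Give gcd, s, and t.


Euclidean algorithm on (657, 165) — divide until remainder is 0:
  657 = 3 · 165 + 162
  165 = 1 · 162 + 3
  162 = 54 · 3 + 0
gcd(657, 165) = 3.
Track Bezout coefficients alongside the remainders: start with r₀ = 657 = a·1 + b·0 (s = 1, t = 0) and r₁ = 165 = a·0 + b·1 (s = 0, t = 1); each new remainder r_{k+1} = r_{k-1} − q_k·r_k inherits s_{k+1} = s_{k-1} − q_k·s_k, t_{k+1} = t_{k-1} − q_k·t_k, so r_k = a·s_k + b·t_k at every step:
  q = 3: r = 162, s = 1 − 3·0 = 1, t = 0 − 3·1 = -3  (check: 657·1 + 165·(-3) = 162)
  q = 1: r = 3, s = 0 − 1·1 = -1, t = 1 − 1·(-3) = 4  (check: 657·(-1) + 165·4 = 3)
The row with r = 3 (the gcd) gives the Bezout coefficients s = -1, t = 4.
Result: 657 · (-1) + 165 · (4) = 3.

gcd(657, 165) = 3; s = -1, t = 4 (check: 657·(-1) + 165·4 = 3).


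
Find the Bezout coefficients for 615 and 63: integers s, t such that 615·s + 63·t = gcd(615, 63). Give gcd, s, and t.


Euclidean algorithm on (615, 63) — divide until remainder is 0:
  615 = 9 · 63 + 48
  63 = 1 · 48 + 15
  48 = 3 · 15 + 3
  15 = 5 · 3 + 0
gcd(615, 63) = 3.
Track Bezout coefficients alongside the remainders: start with r₀ = 615 = a·1 + b·0 (s = 1, t = 0) and r₁ = 63 = a·0 + b·1 (s = 0, t = 1); each new remainder r_{k+1} = r_{k-1} − q_k·r_k inherits s_{k+1} = s_{k-1} − q_k·s_k, t_{k+1} = t_{k-1} − q_k·t_k, so r_k = a·s_k + b·t_k at every step:
  q = 9: r = 48, s = 1 − 9·0 = 1, t = 0 − 9·1 = -9  (check: 615·1 + 63·(-9) = 48)
  q = 1: r = 15, s = 0 − 1·1 = -1, t = 1 − 1·(-9) = 10  (check: 615·(-1) + 63·10 = 15)
  q = 3: r = 3, s = 1 − 3·(-1) = 4, t = -9 − 3·10 = -39  (check: 615·4 + 63·(-39) = 3)
The row with r = 3 (the gcd) gives the Bezout coefficients s = 4, t = -39.
Result: 615 · (4) + 63 · (-39) = 3.

gcd(615, 63) = 3; s = 4, t = -39 (check: 615·4 + 63·(-39) = 3).
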